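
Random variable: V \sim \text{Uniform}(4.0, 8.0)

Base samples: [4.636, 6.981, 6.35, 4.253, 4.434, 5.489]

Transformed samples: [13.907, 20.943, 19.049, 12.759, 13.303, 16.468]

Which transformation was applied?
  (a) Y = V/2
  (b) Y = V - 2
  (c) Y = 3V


Checking option (c) Y = 3V:
  V = 4.636 -> Y = 13.907 ✓
  V = 6.981 -> Y = 20.943 ✓
  V = 6.35 -> Y = 19.049 ✓
All samples match this transformation.

(c) 3V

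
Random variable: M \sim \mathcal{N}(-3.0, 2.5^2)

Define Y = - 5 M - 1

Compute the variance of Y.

For Y = aM + b: Var(Y) = a² * Var(M)
Var(M) = 2.5^2 = 6.25
Var(Y) = (-5)² * 6.25 = 25 * 6.25 = 156.25

156.25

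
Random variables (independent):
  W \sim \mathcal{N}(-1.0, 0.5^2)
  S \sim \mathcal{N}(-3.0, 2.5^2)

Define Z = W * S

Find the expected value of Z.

For independent RVs: E[XY] = E[X]*E[Y]
E[W] = -1
E[S] = -3
E[Z] = -1 * (-3) = 3

3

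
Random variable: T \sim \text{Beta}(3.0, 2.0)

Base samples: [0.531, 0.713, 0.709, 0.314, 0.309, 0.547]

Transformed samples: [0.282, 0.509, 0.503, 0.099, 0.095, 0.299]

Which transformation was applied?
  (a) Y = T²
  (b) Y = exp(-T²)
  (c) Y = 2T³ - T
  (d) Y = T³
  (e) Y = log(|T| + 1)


Checking option (a) Y = T²:
  T = 0.531 -> Y = 0.282 ✓
  T = 0.713 -> Y = 0.509 ✓
  T = 0.709 -> Y = 0.503 ✓
All samples match this transformation.

(a) T²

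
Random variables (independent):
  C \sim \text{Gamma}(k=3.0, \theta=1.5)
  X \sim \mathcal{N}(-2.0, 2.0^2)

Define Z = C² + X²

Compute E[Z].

E[Z] = E[C²] + E[X²]
E[C²] = Var(C) + E[C]² = 6.75 + 20.25 = 27
E[X²] = Var(X) + E[X]² = 4 + 4 = 8
E[Z] = 27 + 8 = 35

35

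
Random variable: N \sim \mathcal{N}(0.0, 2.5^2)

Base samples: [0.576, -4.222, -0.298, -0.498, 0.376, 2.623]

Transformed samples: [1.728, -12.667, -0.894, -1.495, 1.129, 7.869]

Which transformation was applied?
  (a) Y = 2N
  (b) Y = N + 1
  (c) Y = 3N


Checking option (c) Y = 3N:
  N = 0.576 -> Y = 1.728 ✓
  N = -4.222 -> Y = -12.667 ✓
  N = -0.298 -> Y = -0.894 ✓
All samples match this transformation.

(c) 3N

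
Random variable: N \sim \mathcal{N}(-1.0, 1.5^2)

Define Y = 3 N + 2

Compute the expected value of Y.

For Y = 3N + 2:
E[Y] = 3 * E[N] + 2
E[N] = -1.0 = -1
E[Y] = 3 * (-1) + 2 = -1

-1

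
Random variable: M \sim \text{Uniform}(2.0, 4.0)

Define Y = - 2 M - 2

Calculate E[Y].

For Y = -2M - 2:
E[Y] = -2 * E[M] - 2
E[M] = (2 + 4)/2 = 3
E[Y] = -2 * 3 - 2 = -8

-8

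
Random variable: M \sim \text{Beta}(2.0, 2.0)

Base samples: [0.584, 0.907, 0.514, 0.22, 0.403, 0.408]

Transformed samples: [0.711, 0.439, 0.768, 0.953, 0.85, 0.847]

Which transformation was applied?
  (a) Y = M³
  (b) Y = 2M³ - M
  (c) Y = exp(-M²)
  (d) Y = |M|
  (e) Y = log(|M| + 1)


Checking option (c) Y = exp(-M²):
  M = 0.584 -> Y = 0.711 ✓
  M = 0.907 -> Y = 0.439 ✓
  M = 0.514 -> Y = 0.768 ✓
All samples match this transformation.

(c) exp(-M²)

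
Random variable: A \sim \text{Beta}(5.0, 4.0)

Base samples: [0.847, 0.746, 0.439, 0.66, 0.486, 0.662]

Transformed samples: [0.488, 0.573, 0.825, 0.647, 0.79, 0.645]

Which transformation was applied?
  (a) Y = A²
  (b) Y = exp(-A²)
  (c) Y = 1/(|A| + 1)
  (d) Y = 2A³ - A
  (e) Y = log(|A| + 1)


Checking option (b) Y = exp(-A²):
  A = 0.847 -> Y = 0.488 ✓
  A = 0.746 -> Y = 0.573 ✓
  A = 0.439 -> Y = 0.825 ✓
All samples match this transformation.

(b) exp(-A²)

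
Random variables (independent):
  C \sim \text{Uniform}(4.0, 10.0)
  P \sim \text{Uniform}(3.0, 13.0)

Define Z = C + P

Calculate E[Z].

E[Z] = 1*E[C] + 1*E[P]
E[C] = 7
E[P] = 8
E[Z] = 1*7 + 1*8 = 15

15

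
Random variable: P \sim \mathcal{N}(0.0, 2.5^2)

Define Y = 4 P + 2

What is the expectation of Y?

For Y = 4P + 2:
E[Y] = 4 * E[P] + 2
E[P] = 0.0 = 0
E[Y] = 4 * 0 + 2 = 2

2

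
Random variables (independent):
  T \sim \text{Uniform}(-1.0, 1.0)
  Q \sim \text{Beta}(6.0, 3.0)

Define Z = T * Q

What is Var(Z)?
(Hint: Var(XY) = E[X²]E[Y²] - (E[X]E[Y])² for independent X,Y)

Var(XY) = E[X²]E[Y²] - (E[X]E[Y])²
E[T] = 0, Var(T) = 0.33333333
E[Q] = 0.66666667, Var(Q) = 0.022222222
E[T²] = 0.33333333 + 0² = 0.33333333
E[Q²] = 0.022222222 + 0.66666667² = 0.46666667
Var(Z) = 0.33333333*0.46666667 - (0*0.66666667)²
= 0.15555556 - 0 = 0.15555556

0.15555556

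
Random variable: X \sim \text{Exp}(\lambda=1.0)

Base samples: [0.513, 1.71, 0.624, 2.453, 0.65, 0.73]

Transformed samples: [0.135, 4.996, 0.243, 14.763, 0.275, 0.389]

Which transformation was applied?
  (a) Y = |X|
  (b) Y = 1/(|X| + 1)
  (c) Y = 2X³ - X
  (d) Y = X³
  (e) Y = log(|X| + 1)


Checking option (d) Y = X³:
  X = 0.513 -> Y = 0.135 ✓
  X = 1.71 -> Y = 4.996 ✓
  X = 0.624 -> Y = 0.243 ✓
All samples match this transformation.

(d) X³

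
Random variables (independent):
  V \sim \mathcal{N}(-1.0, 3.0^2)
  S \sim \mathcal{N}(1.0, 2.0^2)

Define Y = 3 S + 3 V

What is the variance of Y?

For independent RVs: Var(aX + bY) = a²Var(X) + b²Var(Y)
Var(V) = 9
Var(S) = 4
Var(Y) = 3²*9 + 3²*4
= 9*9 + 9*4 = 117

117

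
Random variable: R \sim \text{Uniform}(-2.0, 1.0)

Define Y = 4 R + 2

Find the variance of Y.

For Y = aR + b: Var(Y) = a² * Var(R)
Var(R) = (1 + 2)^2/12 = 0.75
Var(Y) = 4² * 0.75 = 16 * 0.75 = 12

12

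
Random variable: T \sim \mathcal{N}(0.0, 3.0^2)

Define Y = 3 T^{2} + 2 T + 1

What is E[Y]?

E[Y] = 3*E[T²] + 2*E[T] + 1
E[T] = 0
E[T²] = Var(T) + (E[T])² = 9 + 0 = 9
E[Y] = 3*9 + 2*0 + 1 = 28

28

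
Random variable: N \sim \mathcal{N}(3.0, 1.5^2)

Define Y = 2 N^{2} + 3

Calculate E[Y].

E[Y] = 2*E[N²] + 3
E[N] = 3
E[N²] = Var(N) + (E[N])² = 2.25 + 9 = 11.25
E[Y] = 2*11.25 + 3 = 25.5

25.5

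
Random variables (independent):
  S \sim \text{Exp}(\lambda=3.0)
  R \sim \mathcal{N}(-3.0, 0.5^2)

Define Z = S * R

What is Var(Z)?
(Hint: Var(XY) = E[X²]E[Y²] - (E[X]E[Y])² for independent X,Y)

Var(XY) = E[X²]E[Y²] - (E[X]E[Y])²
E[S] = 0.33333333, Var(S) = 0.11111111
E[R] = -3, Var(R) = 0.25
E[S²] = 0.11111111 + 0.33333333² = 0.22222222
E[R²] = 0.25 + (-3)² = 9.25
Var(Z) = 0.22222222*9.25 - (0.33333333*(-3))²
= 2.0555556 - 1 = 1.0555556

1.0555556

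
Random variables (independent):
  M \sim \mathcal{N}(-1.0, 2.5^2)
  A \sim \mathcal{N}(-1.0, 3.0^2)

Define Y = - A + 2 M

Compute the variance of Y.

For independent RVs: Var(aX + bY) = a²Var(X) + b²Var(Y)
Var(M) = 6.25
Var(A) = 9
Var(Y) = 2²*6.25 + (-1)²*9
= 4*6.25 + 1*9 = 34

34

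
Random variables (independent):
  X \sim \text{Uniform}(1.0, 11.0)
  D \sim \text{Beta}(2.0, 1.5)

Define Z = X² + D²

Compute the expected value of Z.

E[Z] = E[X²] + E[D²]
E[X²] = Var(X) + E[X]² = 8.3333333 + 36 = 44.333333
E[D²] = Var(D) + E[D]² = 0.054421769 + 0.32653061 = 0.38095238
E[Z] = 44.333333 + 0.38095238 = 44.714286

44.714286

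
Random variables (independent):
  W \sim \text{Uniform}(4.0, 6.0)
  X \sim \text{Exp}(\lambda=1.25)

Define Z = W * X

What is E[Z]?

For independent RVs: E[XY] = E[X]*E[Y]
E[W] = 5
E[X] = 0.8
E[Z] = 5 * 0.8 = 4

4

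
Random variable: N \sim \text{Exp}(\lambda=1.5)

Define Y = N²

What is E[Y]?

Using E[X²] = Var(X) + (E[X])²:
E[N] = 0.66666667
Var(N) = 1/1.5^2 = 0.44444444
E[N²] = 0.44444444 + 0.66666667² = 0.44444444 + 0.44444444 = 0.88888889

0.88888889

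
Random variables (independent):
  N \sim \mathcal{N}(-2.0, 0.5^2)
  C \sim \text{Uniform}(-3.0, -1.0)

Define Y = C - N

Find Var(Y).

For independent RVs: Var(aX + bY) = a²Var(X) + b²Var(Y)
Var(N) = 0.25
Var(C) = 0.33333333
Var(Y) = (-1)²*0.25 + 1²*0.33333333
= 1*0.25 + 1*0.33333333 = 0.58333333

0.58333333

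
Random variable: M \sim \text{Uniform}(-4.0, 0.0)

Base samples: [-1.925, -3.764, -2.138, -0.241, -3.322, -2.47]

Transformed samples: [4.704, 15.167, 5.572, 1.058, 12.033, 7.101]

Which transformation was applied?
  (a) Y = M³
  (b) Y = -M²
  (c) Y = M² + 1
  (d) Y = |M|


Checking option (c) Y = M² + 1:
  M = -1.925 -> Y = 4.704 ✓
  M = -3.764 -> Y = 15.167 ✓
  M = -2.138 -> Y = 5.572 ✓
All samples match this transformation.

(c) M² + 1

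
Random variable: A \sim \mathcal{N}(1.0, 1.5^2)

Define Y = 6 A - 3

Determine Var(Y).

For Y = aA + b: Var(Y) = a² * Var(A)
Var(A) = 1.5^2 = 2.25
Var(Y) = 6² * 2.25 = 36 * 2.25 = 81

81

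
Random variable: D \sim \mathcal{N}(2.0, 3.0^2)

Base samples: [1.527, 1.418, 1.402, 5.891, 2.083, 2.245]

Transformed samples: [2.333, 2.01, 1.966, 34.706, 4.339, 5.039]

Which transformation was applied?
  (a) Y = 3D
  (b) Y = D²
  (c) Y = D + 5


Checking option (b) Y = D²:
  D = 1.527 -> Y = 2.333 ✓
  D = 1.418 -> Y = 2.01 ✓
  D = 1.402 -> Y = 1.966 ✓
All samples match this transformation.

(b) D²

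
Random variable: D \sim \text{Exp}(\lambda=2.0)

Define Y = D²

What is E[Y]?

Using E[X²] = Var(X) + (E[X])²:
E[D] = 0.5
Var(D) = 1/2.0^2 = 0.25
E[D²] = 0.25 + 0.5² = 0.25 + 0.25 = 0.5

0.5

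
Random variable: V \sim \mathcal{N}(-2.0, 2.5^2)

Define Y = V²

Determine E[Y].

Using E[X²] = Var(X) + (E[X])²:
E[V] = -2
Var(V) = 2.5^2 = 6.25
E[V²] = 6.25 + (-2)² = 6.25 + 4 = 10.25

10.25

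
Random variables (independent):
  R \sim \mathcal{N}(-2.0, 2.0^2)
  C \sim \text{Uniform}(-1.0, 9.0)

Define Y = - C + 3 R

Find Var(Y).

For independent RVs: Var(aX + bY) = a²Var(X) + b²Var(Y)
Var(R) = 4
Var(C) = 8.3333333
Var(Y) = 3²*4 + (-1)²*8.3333333
= 9*4 + 1*8.3333333 = 44.333333

44.333333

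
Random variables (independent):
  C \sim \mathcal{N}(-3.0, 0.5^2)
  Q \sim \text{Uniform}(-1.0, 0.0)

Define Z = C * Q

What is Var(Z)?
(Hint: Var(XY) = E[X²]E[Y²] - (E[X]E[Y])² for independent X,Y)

Var(XY) = E[X²]E[Y²] - (E[X]E[Y])²
E[C] = -3, Var(C) = 0.25
E[Q] = -0.5, Var(Q) = 0.083333333
E[C²] = 0.25 + (-3)² = 9.25
E[Q²] = 0.083333333 + (-0.5)² = 0.33333333
Var(Z) = 9.25*0.33333333 - (-3*(-0.5))²
= 3.0833333 - 2.25 = 0.83333333

0.83333333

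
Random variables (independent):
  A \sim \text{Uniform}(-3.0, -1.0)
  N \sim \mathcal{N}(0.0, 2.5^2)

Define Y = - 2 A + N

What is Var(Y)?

For independent RVs: Var(aX + bY) = a²Var(X) + b²Var(Y)
Var(A) = 0.33333333
Var(N) = 6.25
Var(Y) = (-2)²*0.33333333 + 1²*6.25
= 4*0.33333333 + 1*6.25 = 7.5833333

7.5833333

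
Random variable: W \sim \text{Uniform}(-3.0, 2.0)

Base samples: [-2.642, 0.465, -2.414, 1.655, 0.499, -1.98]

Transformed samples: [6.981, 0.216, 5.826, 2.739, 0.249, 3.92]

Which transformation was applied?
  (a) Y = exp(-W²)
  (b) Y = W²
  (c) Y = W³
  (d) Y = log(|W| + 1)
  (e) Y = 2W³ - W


Checking option (b) Y = W²:
  W = -2.642 -> Y = 6.981 ✓
  W = 0.465 -> Y = 0.216 ✓
  W = -2.414 -> Y = 5.826 ✓
All samples match this transformation.

(b) W²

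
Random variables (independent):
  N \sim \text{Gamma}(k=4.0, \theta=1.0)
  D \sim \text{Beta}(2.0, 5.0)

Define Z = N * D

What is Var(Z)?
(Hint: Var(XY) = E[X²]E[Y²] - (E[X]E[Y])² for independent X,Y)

Var(XY) = E[X²]E[Y²] - (E[X]E[Y])²
E[N] = 4, Var(N) = 4
E[D] = 0.28571429, Var(D) = 0.025510204
E[N²] = 4 + 4² = 20
E[D²] = 0.025510204 + 0.28571429² = 0.10714286
Var(Z) = 20*0.10714286 - (4*0.28571429)²
= 2.1428571 - 1.3061224 = 0.83673469

0.83673469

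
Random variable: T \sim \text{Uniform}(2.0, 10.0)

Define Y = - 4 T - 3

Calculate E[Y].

For Y = -4T - 3:
E[Y] = -4 * E[T] - 3
E[T] = (2 + 10)/2 = 6
E[Y] = -4 * 6 - 3 = -27

-27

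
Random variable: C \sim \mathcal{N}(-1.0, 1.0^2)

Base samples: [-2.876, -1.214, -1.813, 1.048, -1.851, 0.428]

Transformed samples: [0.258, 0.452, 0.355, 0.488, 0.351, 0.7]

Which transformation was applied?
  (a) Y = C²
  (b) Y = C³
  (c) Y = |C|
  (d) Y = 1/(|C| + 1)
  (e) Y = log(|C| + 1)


Checking option (d) Y = 1/(|C| + 1):
  C = -2.876 -> Y = 0.258 ✓
  C = -1.214 -> Y = 0.452 ✓
  C = -1.813 -> Y = 0.355 ✓
All samples match this transformation.

(d) 1/(|C| + 1)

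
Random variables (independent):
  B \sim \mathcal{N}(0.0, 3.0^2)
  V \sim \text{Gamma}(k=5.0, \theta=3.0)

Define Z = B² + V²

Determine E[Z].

E[Z] = E[B²] + E[V²]
E[B²] = Var(B) + E[B]² = 9 + 0 = 9
E[V²] = Var(V) + E[V]² = 45 + 225 = 270
E[Z] = 9 + 270 = 279

279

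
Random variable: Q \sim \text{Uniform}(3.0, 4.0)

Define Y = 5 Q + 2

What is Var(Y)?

For Y = aQ + b: Var(Y) = a² * Var(Q)
Var(Q) = (4 - 3)^2/12 = 0.083333333
Var(Y) = 5² * 0.083333333 = 25 * 0.083333333 = 2.0833333

2.0833333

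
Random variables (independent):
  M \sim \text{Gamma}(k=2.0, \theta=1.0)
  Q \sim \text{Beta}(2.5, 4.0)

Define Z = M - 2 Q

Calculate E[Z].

E[Z] = 1*E[M] - 2*E[Q]
E[M] = 2
E[Q] = 0.38461538
E[Z] = 1*2 - 2*0.38461538 = 1.2307692

1.2307692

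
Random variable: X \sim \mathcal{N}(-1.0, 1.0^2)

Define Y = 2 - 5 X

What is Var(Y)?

For Y = aX + b: Var(Y) = a² * Var(X)
Var(X) = 1.0^2 = 1
Var(Y) = (-5)² * 1 = 25 * 1 = 25

25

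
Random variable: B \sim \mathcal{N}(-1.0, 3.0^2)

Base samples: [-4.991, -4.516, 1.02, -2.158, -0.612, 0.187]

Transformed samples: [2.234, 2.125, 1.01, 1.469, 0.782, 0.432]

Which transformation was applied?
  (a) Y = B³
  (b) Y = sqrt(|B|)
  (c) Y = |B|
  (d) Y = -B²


Checking option (b) Y = sqrt(|B|):
  B = -4.991 -> Y = 2.234 ✓
  B = -4.516 -> Y = 2.125 ✓
  B = 1.02 -> Y = 1.01 ✓
All samples match this transformation.

(b) sqrt(|B|)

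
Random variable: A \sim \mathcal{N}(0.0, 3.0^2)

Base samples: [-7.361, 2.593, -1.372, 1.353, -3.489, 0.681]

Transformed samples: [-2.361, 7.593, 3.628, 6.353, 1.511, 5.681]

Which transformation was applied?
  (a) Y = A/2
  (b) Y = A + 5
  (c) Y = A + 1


Checking option (b) Y = A + 5:
  A = -7.361 -> Y = -2.361 ✓
  A = 2.593 -> Y = 7.593 ✓
  A = -1.372 -> Y = 3.628 ✓
All samples match this transformation.

(b) A + 5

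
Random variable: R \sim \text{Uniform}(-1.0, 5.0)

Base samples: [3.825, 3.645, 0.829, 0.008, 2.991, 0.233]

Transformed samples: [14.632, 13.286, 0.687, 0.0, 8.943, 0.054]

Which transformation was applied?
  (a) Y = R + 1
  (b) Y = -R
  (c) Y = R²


Checking option (c) Y = R²:
  R = 3.825 -> Y = 14.632 ✓
  R = 3.645 -> Y = 13.286 ✓
  R = 0.829 -> Y = 0.687 ✓
All samples match this transformation.

(c) R²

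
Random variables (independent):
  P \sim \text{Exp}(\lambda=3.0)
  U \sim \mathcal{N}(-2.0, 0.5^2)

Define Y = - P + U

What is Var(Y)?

For independent RVs: Var(aX + bY) = a²Var(X) + b²Var(Y)
Var(P) = 0.11111111
Var(U) = 0.25
Var(Y) = (-1)²*0.11111111 + 1²*0.25
= 1*0.11111111 + 1*0.25 = 0.36111111

0.36111111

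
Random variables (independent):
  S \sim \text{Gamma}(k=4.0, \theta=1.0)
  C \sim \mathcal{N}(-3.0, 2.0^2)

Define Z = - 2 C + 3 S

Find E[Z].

E[Z] = 3*E[S] - 2*E[C]
E[S] = 4
E[C] = -3
E[Z] = 3*4 - 2*(-3) = 18

18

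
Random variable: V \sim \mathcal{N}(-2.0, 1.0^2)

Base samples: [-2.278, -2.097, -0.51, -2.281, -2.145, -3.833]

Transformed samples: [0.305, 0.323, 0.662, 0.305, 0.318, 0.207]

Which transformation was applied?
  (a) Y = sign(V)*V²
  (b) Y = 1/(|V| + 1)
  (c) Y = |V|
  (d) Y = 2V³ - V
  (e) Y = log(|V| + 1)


Checking option (b) Y = 1/(|V| + 1):
  V = -2.278 -> Y = 0.305 ✓
  V = -2.097 -> Y = 0.323 ✓
  V = -0.51 -> Y = 0.662 ✓
All samples match this transformation.

(b) 1/(|V| + 1)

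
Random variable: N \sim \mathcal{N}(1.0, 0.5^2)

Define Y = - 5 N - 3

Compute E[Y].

For Y = -5N - 3:
E[Y] = -5 * E[N] - 3
E[N] = 1.0 = 1
E[Y] = -5 * 1 - 3 = -8

-8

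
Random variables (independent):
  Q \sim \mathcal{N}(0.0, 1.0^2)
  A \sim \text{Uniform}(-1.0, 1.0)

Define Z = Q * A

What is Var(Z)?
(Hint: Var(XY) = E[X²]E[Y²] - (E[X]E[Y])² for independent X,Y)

Var(XY) = E[X²]E[Y²] - (E[X]E[Y])²
E[Q] = 0, Var(Q) = 1
E[A] = 0, Var(A) = 0.33333333
E[Q²] = 1 + 0² = 1
E[A²] = 0.33333333 + 0² = 0.33333333
Var(Z) = 1*0.33333333 - (0*0)²
= 0.33333333 - 0 = 0.33333333

0.33333333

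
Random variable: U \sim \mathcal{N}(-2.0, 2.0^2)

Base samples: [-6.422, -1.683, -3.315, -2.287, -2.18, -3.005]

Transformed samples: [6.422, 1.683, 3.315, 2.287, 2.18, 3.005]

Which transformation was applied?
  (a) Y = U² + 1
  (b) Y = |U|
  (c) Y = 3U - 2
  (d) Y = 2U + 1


Checking option (b) Y = |U|:
  U = -6.422 -> Y = 6.422 ✓
  U = -1.683 -> Y = 1.683 ✓
  U = -3.315 -> Y = 3.315 ✓
All samples match this transformation.

(b) |U|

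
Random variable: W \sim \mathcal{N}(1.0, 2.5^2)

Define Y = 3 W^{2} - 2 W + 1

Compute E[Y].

E[Y] = 3*E[W²] - 2*E[W] + 1
E[W] = 1
E[W²] = Var(W) + (E[W])² = 6.25 + 1 = 7.25
E[Y] = 3*7.25 - 2*1 + 1 = 20.75

20.75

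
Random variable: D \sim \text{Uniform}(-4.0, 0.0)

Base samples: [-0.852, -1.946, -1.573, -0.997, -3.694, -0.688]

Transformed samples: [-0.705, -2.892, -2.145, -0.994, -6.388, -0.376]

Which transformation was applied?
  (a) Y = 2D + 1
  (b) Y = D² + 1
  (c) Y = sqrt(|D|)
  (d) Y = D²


Checking option (a) Y = 2D + 1:
  D = -0.852 -> Y = -0.705 ✓
  D = -1.946 -> Y = -2.892 ✓
  D = -1.573 -> Y = -2.145 ✓
All samples match this transformation.

(a) 2D + 1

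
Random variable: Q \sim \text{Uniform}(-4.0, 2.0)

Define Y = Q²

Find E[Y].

E[Q²] = Var(Q) + (E[Q])² = 3 + 1 = 4

4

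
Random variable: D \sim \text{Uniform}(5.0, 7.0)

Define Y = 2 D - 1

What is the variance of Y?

For Y = aD + b: Var(Y) = a² * Var(D)
Var(D) = (7 - 5)^2/12 = 0.33333333
Var(Y) = 2² * 0.33333333 = 4 * 0.33333333 = 1.3333333

1.3333333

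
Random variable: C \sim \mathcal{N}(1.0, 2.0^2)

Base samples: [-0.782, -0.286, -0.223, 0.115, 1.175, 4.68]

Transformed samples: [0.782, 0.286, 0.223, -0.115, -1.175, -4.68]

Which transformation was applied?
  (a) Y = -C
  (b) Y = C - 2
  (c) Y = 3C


Checking option (a) Y = -C:
  C = -0.782 -> Y = 0.782 ✓
  C = -0.286 -> Y = 0.286 ✓
  C = -0.223 -> Y = 0.223 ✓
All samples match this transformation.

(a) -C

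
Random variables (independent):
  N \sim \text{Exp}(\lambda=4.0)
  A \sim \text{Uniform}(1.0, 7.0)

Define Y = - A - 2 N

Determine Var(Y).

For independent RVs: Var(aX + bY) = a²Var(X) + b²Var(Y)
Var(N) = 0.0625
Var(A) = 3
Var(Y) = (-2)²*0.0625 + (-1)²*3
= 4*0.0625 + 1*3 = 3.25

3.25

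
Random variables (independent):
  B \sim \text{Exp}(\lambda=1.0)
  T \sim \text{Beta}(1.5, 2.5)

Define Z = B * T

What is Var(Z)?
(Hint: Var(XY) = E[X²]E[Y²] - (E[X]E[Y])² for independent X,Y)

Var(XY) = E[X²]E[Y²] - (E[X]E[Y])²
E[B] = 1, Var(B) = 1
E[T] = 0.375, Var(T) = 0.046875
E[B²] = 1 + 1² = 2
E[T²] = 0.046875 + 0.375² = 0.1875
Var(Z) = 2*0.1875 - (1*0.375)²
= 0.375 - 0.140625 = 0.234375

0.234375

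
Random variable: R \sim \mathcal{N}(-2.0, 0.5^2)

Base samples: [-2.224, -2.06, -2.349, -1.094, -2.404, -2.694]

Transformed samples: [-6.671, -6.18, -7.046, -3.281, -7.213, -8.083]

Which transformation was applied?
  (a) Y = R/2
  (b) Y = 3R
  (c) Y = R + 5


Checking option (b) Y = 3R:
  R = -2.224 -> Y = -6.671 ✓
  R = -2.06 -> Y = -6.18 ✓
  R = -2.349 -> Y = -7.046 ✓
All samples match this transformation.

(b) 3R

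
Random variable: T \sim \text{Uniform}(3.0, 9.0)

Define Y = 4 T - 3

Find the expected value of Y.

For Y = 4T - 3:
E[Y] = 4 * E[T] - 3
E[T] = (3 + 9)/2 = 6
E[Y] = 4 * 6 - 3 = 21

21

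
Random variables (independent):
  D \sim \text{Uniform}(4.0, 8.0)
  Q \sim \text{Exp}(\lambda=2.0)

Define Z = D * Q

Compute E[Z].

For independent RVs: E[XY] = E[X]*E[Y]
E[D] = 6
E[Q] = 0.5
E[Z] = 6 * 0.5 = 3

3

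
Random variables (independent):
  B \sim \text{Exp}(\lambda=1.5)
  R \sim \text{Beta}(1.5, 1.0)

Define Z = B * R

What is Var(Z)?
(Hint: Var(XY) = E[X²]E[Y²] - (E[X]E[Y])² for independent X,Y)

Var(XY) = E[X²]E[Y²] - (E[X]E[Y])²
E[B] = 0.66666667, Var(B) = 0.44444444
E[R] = 0.6, Var(R) = 0.068571429
E[B²] = 0.44444444 + 0.66666667² = 0.88888889
E[R²] = 0.068571429 + 0.6² = 0.42857143
Var(Z) = 0.88888889*0.42857143 - (0.66666667*0.6)²
= 0.38095238 - 0.16 = 0.22095238

0.22095238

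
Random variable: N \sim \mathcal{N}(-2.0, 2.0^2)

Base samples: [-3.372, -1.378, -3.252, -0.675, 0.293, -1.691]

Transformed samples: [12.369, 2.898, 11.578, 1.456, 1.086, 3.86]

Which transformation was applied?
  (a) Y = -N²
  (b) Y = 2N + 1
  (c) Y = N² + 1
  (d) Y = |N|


Checking option (c) Y = N² + 1:
  N = -3.372 -> Y = 12.369 ✓
  N = -1.378 -> Y = 2.898 ✓
  N = -3.252 -> Y = 11.578 ✓
All samples match this transformation.

(c) N² + 1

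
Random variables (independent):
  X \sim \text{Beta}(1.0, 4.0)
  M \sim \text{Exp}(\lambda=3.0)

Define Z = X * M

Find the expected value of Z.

For independent RVs: E[XY] = E[X]*E[Y]
E[X] = 0.2
E[M] = 0.33333333
E[Z] = 0.2 * 0.33333333 = 0.066666667

0.066666667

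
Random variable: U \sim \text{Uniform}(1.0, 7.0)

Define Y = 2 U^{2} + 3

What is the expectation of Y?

E[Y] = 2*E[U²] + 3
E[U] = 4
E[U²] = Var(U) + (E[U])² = 3 + 16 = 19
E[Y] = 2*19 + 3 = 41

41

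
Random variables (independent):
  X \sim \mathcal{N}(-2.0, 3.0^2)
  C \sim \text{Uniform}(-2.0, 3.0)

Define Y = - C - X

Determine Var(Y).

For independent RVs: Var(aX + bY) = a²Var(X) + b²Var(Y)
Var(X) = 9
Var(C) = 2.0833333
Var(Y) = (-1)²*9 + (-1)²*2.0833333
= 1*9 + 1*2.0833333 = 11.083333

11.083333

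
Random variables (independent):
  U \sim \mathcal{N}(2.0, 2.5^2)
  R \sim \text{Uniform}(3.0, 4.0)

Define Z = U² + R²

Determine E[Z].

E[Z] = E[U²] + E[R²]
E[U²] = Var(U) + E[U]² = 6.25 + 4 = 10.25
E[R²] = Var(R) + E[R]² = 0.083333333 + 12.25 = 12.333333
E[Z] = 10.25 + 12.333333 = 22.583333

22.583333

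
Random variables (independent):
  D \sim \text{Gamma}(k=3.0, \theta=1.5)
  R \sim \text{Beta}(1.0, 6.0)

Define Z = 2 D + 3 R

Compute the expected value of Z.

E[Z] = 2*E[D] + 3*E[R]
E[D] = 4.5
E[R] = 0.14285714
E[Z] = 2*4.5 + 3*0.14285714 = 9.4285714

9.4285714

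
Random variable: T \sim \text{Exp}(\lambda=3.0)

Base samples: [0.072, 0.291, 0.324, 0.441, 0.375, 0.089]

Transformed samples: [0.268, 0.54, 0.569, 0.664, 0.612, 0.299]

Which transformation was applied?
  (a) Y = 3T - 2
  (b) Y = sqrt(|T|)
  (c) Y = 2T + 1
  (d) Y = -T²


Checking option (b) Y = sqrt(|T|):
  T = 0.072 -> Y = 0.268 ✓
  T = 0.291 -> Y = 0.54 ✓
  T = 0.324 -> Y = 0.569 ✓
All samples match this transformation.

(b) sqrt(|T|)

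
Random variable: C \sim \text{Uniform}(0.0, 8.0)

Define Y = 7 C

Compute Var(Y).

For Y = aC + b: Var(Y) = a² * Var(C)
Var(C) = (8 - 0)^2/12 = 5.3333333
Var(Y) = 7² * 5.3333333 = 49 * 5.3333333 = 261.33333

261.33333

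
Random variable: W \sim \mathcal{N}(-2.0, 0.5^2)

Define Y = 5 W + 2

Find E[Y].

For Y = 5W + 2:
E[Y] = 5 * E[W] + 2
E[W] = -2.0 = -2
E[Y] = 5 * (-2) + 2 = -8

-8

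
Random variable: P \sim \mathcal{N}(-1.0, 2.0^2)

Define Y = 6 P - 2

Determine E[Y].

For Y = 6P - 2:
E[Y] = 6 * E[P] - 2
E[P] = -1.0 = -1
E[Y] = 6 * (-1) - 2 = -8

-8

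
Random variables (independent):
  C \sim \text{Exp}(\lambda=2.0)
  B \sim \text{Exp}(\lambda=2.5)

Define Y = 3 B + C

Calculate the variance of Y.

For independent RVs: Var(aX + bY) = a²Var(X) + b²Var(Y)
Var(C) = 0.25
Var(B) = 0.16
Var(Y) = 1²*0.25 + 3²*0.16
= 1*0.25 + 9*0.16 = 1.69

1.69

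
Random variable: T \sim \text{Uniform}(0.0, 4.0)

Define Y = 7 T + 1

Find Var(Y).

For Y = aT + b: Var(Y) = a² * Var(T)
Var(T) = (4 - 0)^2/12 = 1.3333333
Var(Y) = 7² * 1.3333333 = 49 * 1.3333333 = 65.333333

65.333333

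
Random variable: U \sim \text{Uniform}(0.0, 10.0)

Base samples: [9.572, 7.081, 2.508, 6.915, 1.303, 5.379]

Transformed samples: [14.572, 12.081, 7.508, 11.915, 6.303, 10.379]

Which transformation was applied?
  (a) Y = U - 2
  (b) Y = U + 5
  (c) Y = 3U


Checking option (b) Y = U + 5:
  U = 9.572 -> Y = 14.572 ✓
  U = 7.081 -> Y = 12.081 ✓
  U = 2.508 -> Y = 7.508 ✓
All samples match this transformation.

(b) U + 5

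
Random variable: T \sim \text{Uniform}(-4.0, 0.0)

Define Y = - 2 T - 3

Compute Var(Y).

For Y = aT + b: Var(Y) = a² * Var(T)
Var(T) = (0 + 4)^2/12 = 1.3333333
Var(Y) = (-2)² * 1.3333333 = 4 * 1.3333333 = 5.3333333

5.3333333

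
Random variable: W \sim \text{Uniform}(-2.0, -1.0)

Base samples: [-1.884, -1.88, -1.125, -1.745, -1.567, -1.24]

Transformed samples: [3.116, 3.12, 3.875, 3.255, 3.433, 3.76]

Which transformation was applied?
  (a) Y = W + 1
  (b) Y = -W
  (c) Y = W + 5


Checking option (c) Y = W + 5:
  W = -1.884 -> Y = 3.116 ✓
  W = -1.88 -> Y = 3.12 ✓
  W = -1.125 -> Y = 3.875 ✓
All samples match this transformation.

(c) W + 5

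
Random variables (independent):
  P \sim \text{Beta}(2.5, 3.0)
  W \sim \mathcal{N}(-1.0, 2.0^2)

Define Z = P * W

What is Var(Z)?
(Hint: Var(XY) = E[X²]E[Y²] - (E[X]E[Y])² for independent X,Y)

Var(XY) = E[X²]E[Y²] - (E[X]E[Y])²
E[P] = 0.45454545, Var(P) = 0.038143675
E[W] = -1, Var(W) = 4
E[P²] = 0.038143675 + 0.45454545² = 0.24475524
E[W²] = 4 + (-1)² = 5
Var(Z) = 0.24475524*5 - (0.45454545*(-1))²
= 1.2237762 - 0.20661157 = 1.0171647

1.0171647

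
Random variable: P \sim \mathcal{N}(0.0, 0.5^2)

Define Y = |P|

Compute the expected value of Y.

For X ~ N(0, 0.5²), E[|X|] = sigma * sqrt(2/pi)
= 0.5 * sqrt(2/pi) = 0.39894228

0.39894228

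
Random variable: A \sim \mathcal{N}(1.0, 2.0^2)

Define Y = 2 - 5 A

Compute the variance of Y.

For Y = aA + b: Var(Y) = a² * Var(A)
Var(A) = 2.0^2 = 4
Var(Y) = (-5)² * 4 = 25 * 4 = 100

100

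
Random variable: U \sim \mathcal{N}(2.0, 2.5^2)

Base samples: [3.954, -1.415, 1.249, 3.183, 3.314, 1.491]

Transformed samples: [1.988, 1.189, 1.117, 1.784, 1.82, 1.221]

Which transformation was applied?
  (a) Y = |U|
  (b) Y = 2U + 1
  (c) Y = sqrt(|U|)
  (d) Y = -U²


Checking option (c) Y = sqrt(|U|):
  U = 3.954 -> Y = 1.988 ✓
  U = -1.415 -> Y = 1.189 ✓
  U = 1.249 -> Y = 1.117 ✓
All samples match this transformation.

(c) sqrt(|U|)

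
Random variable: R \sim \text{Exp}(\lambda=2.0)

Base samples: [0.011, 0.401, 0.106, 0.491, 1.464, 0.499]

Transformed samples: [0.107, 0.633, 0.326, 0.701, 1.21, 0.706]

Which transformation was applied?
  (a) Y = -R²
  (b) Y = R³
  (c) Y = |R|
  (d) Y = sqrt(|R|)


Checking option (d) Y = sqrt(|R|):
  R = 0.011 -> Y = 0.107 ✓
  R = 0.401 -> Y = 0.633 ✓
  R = 0.106 -> Y = 0.326 ✓
All samples match this transformation.

(d) sqrt(|R|)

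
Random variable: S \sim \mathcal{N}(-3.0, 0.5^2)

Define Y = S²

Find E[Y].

Using E[X²] = Var(X) + (E[X])²:
E[S] = -3
Var(S) = 0.5^2 = 0.25
E[S²] = 0.25 + (-3)² = 0.25 + 9 = 9.25

9.25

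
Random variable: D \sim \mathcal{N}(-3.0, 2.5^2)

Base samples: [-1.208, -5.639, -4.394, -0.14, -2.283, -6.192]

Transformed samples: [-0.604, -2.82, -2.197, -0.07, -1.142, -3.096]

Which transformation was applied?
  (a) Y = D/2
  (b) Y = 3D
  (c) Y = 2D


Checking option (a) Y = D/2:
  D = -1.208 -> Y = -0.604 ✓
  D = -5.639 -> Y = -2.82 ✓
  D = -4.394 -> Y = -2.197 ✓
All samples match this transformation.

(a) D/2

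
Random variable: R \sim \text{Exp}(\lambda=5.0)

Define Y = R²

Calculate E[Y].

Using E[X²] = Var(X) + (E[X])²:
E[R] = 0.2
Var(R) = 1/5.0^2 = 0.04
E[R²] = 0.04 + 0.2² = 0.04 + 0.04 = 0.08

0.08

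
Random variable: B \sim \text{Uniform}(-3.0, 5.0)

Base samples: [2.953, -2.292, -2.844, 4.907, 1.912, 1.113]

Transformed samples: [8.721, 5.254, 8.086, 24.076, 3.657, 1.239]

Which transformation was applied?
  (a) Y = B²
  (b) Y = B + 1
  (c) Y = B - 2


Checking option (a) Y = B²:
  B = 2.953 -> Y = 8.721 ✓
  B = -2.292 -> Y = 5.254 ✓
  B = -2.844 -> Y = 8.086 ✓
All samples match this transformation.

(a) B²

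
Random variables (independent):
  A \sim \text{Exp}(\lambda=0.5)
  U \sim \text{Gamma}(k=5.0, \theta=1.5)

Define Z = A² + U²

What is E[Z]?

E[Z] = E[A²] + E[U²]
E[A²] = Var(A) + E[A]² = 4 + 4 = 8
E[U²] = Var(U) + E[U]² = 11.25 + 56.25 = 67.5
E[Z] = 8 + 67.5 = 75.5

75.5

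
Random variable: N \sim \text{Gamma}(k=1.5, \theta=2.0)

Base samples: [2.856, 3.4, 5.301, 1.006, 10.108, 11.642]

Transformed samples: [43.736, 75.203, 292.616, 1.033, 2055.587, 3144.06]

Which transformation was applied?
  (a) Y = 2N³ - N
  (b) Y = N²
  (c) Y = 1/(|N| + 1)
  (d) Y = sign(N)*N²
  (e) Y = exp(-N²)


Checking option (a) Y = 2N³ - N:
  N = 2.856 -> Y = 43.736 ✓
  N = 3.4 -> Y = 75.203 ✓
  N = 5.301 -> Y = 292.616 ✓
All samples match this transformation.

(a) 2N³ - N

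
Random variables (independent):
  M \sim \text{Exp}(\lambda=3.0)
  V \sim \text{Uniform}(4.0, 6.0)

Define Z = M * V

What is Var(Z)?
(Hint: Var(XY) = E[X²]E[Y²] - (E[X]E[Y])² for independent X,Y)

Var(XY) = E[X²]E[Y²] - (E[X]E[Y])²
E[M] = 0.33333333, Var(M) = 0.11111111
E[V] = 5, Var(V) = 0.33333333
E[M²] = 0.11111111 + 0.33333333² = 0.22222222
E[V²] = 0.33333333 + 5² = 25.333333
Var(Z) = 0.22222222*25.333333 - (0.33333333*5)²
= 5.6296296 - 2.7777778 = 2.8518519

2.8518519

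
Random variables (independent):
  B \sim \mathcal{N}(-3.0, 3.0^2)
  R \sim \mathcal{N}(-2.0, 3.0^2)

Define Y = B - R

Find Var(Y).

For independent RVs: Var(aX + bY) = a²Var(X) + b²Var(Y)
Var(B) = 9
Var(R) = 9
Var(Y) = 1²*9 + (-1)²*9
= 1*9 + 1*9 = 18

18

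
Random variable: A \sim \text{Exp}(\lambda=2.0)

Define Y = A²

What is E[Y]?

Using E[X²] = Var(X) + (E[X])²:
E[A] = 0.5
Var(A) = 1/2.0^2 = 0.25
E[A²] = 0.25 + 0.5² = 0.25 + 0.25 = 0.5

0.5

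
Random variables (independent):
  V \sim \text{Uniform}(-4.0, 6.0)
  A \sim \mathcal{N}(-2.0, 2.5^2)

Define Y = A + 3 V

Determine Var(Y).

For independent RVs: Var(aX + bY) = a²Var(X) + b²Var(Y)
Var(V) = 8.3333333
Var(A) = 6.25
Var(Y) = 3²*8.3333333 + 1²*6.25
= 9*8.3333333 + 1*6.25 = 81.25

81.25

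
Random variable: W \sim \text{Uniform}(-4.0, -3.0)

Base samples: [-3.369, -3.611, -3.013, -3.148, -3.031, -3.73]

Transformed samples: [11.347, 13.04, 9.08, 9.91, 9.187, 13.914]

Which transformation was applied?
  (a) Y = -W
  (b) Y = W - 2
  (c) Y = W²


Checking option (c) Y = W²:
  W = -3.369 -> Y = 11.347 ✓
  W = -3.611 -> Y = 13.04 ✓
  W = -3.013 -> Y = 9.08 ✓
All samples match this transformation.

(c) W²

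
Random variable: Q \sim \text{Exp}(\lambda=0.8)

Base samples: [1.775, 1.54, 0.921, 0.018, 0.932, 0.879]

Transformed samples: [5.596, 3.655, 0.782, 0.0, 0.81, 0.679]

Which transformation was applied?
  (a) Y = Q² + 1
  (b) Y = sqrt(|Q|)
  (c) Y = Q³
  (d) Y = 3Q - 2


Checking option (c) Y = Q³:
  Q = 1.775 -> Y = 5.596 ✓
  Q = 1.54 -> Y = 3.655 ✓
  Q = 0.921 -> Y = 0.782 ✓
All samples match this transformation.

(c) Q³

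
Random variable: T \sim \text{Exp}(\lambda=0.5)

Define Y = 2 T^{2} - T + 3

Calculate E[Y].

E[Y] = 2*E[T²] - 1*E[T] + 3
E[T] = 2
E[T²] = Var(T) + (E[T])² = 4 + 4 = 8
E[Y] = 2*8 - 1*2 + 3 = 17

17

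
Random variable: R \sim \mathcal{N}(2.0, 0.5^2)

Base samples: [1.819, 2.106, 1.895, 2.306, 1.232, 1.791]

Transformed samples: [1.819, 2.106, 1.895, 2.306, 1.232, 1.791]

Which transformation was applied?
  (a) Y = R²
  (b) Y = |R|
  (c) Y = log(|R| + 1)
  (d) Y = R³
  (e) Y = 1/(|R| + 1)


Checking option (b) Y = |R|:
  R = 1.819 -> Y = 1.819 ✓
  R = 2.106 -> Y = 2.106 ✓
  R = 1.895 -> Y = 1.895 ✓
All samples match this transformation.

(b) |R|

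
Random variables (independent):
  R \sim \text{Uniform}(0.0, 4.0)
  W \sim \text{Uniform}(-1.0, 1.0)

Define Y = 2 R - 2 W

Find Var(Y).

For independent RVs: Var(aX + bY) = a²Var(X) + b²Var(Y)
Var(R) = 1.3333333
Var(W) = 0.33333333
Var(Y) = 2²*1.3333333 + (-2)²*0.33333333
= 4*1.3333333 + 4*0.33333333 = 6.6666667

6.6666667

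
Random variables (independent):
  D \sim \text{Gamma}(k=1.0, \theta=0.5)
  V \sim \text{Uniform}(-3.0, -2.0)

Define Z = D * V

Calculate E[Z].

For independent RVs: E[XY] = E[X]*E[Y]
E[D] = 0.5
E[V] = -2.5
E[Z] = 0.5 * (-2.5) = -1.25

-1.25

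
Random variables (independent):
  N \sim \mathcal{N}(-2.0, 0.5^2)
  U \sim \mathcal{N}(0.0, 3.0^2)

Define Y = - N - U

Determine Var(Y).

For independent RVs: Var(aX + bY) = a²Var(X) + b²Var(Y)
Var(N) = 0.25
Var(U) = 9
Var(Y) = (-1)²*0.25 + (-1)²*9
= 1*0.25 + 1*9 = 9.25

9.25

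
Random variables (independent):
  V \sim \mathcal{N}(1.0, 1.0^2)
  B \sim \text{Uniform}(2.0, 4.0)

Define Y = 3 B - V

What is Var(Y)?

For independent RVs: Var(aX + bY) = a²Var(X) + b²Var(Y)
Var(V) = 1
Var(B) = 0.33333333
Var(Y) = (-1)²*1 + 3²*0.33333333
= 1*1 + 9*0.33333333 = 4

4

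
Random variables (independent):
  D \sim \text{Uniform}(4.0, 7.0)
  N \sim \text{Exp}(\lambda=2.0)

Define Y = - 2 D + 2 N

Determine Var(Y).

For independent RVs: Var(aX + bY) = a²Var(X) + b²Var(Y)
Var(D) = 0.75
Var(N) = 0.25
Var(Y) = (-2)²*0.75 + 2²*0.25
= 4*0.75 + 4*0.25 = 4

4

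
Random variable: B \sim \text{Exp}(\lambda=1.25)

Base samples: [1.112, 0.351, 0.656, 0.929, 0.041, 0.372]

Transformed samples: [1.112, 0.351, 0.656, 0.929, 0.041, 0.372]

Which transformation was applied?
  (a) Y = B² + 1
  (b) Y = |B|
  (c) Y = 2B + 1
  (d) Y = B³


Checking option (b) Y = |B|:
  B = 1.112 -> Y = 1.112 ✓
  B = 0.351 -> Y = 0.351 ✓
  B = 0.656 -> Y = 0.656 ✓
All samples match this transformation.

(b) |B|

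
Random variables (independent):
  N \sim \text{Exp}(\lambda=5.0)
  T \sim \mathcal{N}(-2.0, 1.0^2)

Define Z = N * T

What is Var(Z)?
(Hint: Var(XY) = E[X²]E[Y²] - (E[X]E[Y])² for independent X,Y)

Var(XY) = E[X²]E[Y²] - (E[X]E[Y])²
E[N] = 0.2, Var(N) = 0.04
E[T] = -2, Var(T) = 1
E[N²] = 0.04 + 0.2² = 0.08
E[T²] = 1 + (-2)² = 5
Var(Z) = 0.08*5 - (0.2*(-2))²
= 0.4 - 0.16 = 0.24

0.24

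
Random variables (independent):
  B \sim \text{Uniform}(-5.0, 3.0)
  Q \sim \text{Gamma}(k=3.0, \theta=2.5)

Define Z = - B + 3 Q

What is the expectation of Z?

E[Z] = -1*E[B] + 3*E[Q]
E[B] = -1
E[Q] = 7.5
E[Z] = -1*(-1) + 3*7.5 = 23.5

23.5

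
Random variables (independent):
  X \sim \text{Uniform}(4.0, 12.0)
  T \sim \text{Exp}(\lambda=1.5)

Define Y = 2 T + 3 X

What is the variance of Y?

For independent RVs: Var(aX + bY) = a²Var(X) + b²Var(Y)
Var(X) = 5.3333333
Var(T) = 0.44444444
Var(Y) = 3²*5.3333333 + 2²*0.44444444
= 9*5.3333333 + 4*0.44444444 = 49.777778

49.777778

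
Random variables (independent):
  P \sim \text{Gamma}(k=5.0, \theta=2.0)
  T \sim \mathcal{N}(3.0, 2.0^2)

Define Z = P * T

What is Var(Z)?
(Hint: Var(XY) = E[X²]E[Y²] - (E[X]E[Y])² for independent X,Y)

Var(XY) = E[X²]E[Y²] - (E[X]E[Y])²
E[P] = 10, Var(P) = 20
E[T] = 3, Var(T) = 4
E[P²] = 20 + 10² = 120
E[T²] = 4 + 3² = 13
Var(Z) = 120*13 - (10*3)²
= 1560 - 900 = 660

660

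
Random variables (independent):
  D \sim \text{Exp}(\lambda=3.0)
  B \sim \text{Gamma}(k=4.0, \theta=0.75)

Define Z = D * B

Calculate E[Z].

For independent RVs: E[XY] = E[X]*E[Y]
E[D] = 0.33333333
E[B] = 3
E[Z] = 0.33333333 * 3 = 1

1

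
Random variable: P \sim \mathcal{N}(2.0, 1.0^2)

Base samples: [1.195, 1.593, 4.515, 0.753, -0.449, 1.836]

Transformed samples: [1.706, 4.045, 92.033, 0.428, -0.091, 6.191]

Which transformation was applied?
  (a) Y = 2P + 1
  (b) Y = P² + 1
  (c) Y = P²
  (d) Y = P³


Checking option (d) Y = P³:
  P = 1.195 -> Y = 1.706 ✓
  P = 1.593 -> Y = 4.045 ✓
  P = 4.515 -> Y = 92.033 ✓
All samples match this transformation.

(d) P³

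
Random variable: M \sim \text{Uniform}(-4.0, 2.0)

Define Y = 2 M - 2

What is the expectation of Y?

For Y = 2M - 2:
E[Y] = 2 * E[M] - 2
E[M] = (-4 + 2)/2 = -1
E[Y] = 2 * (-1) - 2 = -4

-4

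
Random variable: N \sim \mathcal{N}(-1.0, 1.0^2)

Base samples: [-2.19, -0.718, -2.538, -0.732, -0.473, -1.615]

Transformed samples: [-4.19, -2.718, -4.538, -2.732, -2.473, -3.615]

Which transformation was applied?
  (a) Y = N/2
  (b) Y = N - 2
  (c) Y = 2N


Checking option (b) Y = N - 2:
  N = -2.19 -> Y = -4.19 ✓
  N = -0.718 -> Y = -2.718 ✓
  N = -2.538 -> Y = -4.538 ✓
All samples match this transformation.

(b) N - 2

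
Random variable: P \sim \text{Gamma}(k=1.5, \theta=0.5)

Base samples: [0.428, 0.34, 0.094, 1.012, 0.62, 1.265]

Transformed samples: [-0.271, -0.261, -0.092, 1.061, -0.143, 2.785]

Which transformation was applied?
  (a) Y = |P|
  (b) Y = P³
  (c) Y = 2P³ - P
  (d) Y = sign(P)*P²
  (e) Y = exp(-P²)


Checking option (c) Y = 2P³ - P:
  P = 0.428 -> Y = -0.271 ✓
  P = 0.34 -> Y = -0.261 ✓
  P = 0.094 -> Y = -0.092 ✓
All samples match this transformation.

(c) 2P³ - P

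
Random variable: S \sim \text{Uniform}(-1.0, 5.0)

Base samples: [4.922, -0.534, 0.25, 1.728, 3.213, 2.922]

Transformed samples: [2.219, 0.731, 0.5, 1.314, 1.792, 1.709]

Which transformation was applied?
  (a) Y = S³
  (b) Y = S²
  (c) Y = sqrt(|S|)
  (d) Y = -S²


Checking option (c) Y = sqrt(|S|):
  S = 4.922 -> Y = 2.219 ✓
  S = -0.534 -> Y = 0.731 ✓
  S = 0.25 -> Y = 0.5 ✓
All samples match this transformation.

(c) sqrt(|S|)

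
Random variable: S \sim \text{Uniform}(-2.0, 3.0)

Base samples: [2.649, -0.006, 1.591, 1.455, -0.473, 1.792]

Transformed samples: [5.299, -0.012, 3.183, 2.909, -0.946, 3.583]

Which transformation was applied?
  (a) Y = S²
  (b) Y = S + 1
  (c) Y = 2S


Checking option (c) Y = 2S:
  S = 2.649 -> Y = 5.299 ✓
  S = -0.006 -> Y = -0.012 ✓
  S = 1.591 -> Y = 3.183 ✓
All samples match this transformation.

(c) 2S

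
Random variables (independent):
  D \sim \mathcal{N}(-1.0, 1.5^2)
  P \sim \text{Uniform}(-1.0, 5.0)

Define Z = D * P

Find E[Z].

For independent RVs: E[XY] = E[X]*E[Y]
E[D] = -1
E[P] = 2
E[Z] = -1 * 2 = -2

-2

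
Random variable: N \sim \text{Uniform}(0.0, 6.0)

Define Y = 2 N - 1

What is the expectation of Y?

For Y = 2N - 1:
E[Y] = 2 * E[N] - 1
E[N] = (0 + 6)/2 = 3
E[Y] = 2 * 3 - 1 = 5

5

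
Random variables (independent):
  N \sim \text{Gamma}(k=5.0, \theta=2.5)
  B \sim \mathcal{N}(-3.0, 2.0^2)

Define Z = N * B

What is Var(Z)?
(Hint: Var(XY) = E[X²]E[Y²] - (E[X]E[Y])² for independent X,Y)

Var(XY) = E[X²]E[Y²] - (E[X]E[Y])²
E[N] = 12.5, Var(N) = 31.25
E[B] = -3, Var(B) = 4
E[N²] = 31.25 + 12.5² = 187.5
E[B²] = 4 + (-3)² = 13
Var(Z) = 187.5*13 - (12.5*(-3))²
= 2437.5 - 1406.25 = 1031.25

1031.25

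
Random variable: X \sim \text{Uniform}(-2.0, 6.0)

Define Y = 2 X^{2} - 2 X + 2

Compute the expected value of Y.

E[Y] = 2*E[X²] - 2*E[X] + 2
E[X] = 2
E[X²] = Var(X) + (E[X])² = 5.3333333 + 4 = 9.3333333
E[Y] = 2*9.3333333 - 2*2 + 2 = 16.666667

16.666667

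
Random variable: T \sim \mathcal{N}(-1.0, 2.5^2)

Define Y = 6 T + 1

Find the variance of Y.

For Y = aT + b: Var(Y) = a² * Var(T)
Var(T) = 2.5^2 = 6.25
Var(Y) = 6² * 6.25 = 36 * 6.25 = 225

225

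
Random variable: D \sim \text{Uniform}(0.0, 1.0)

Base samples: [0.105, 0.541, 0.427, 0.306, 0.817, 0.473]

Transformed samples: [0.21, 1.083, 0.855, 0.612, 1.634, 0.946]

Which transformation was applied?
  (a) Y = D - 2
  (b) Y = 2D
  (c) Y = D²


Checking option (b) Y = 2D:
  D = 0.105 -> Y = 0.21 ✓
  D = 0.541 -> Y = 1.083 ✓
  D = 0.427 -> Y = 0.855 ✓
All samples match this transformation.

(b) 2D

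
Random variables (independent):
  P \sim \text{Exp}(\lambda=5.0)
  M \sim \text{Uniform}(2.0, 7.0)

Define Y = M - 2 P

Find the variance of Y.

For independent RVs: Var(aX + bY) = a²Var(X) + b²Var(Y)
Var(P) = 0.04
Var(M) = 2.0833333
Var(Y) = (-2)²*0.04 + 1²*2.0833333
= 4*0.04 + 1*2.0833333 = 2.2433333

2.2433333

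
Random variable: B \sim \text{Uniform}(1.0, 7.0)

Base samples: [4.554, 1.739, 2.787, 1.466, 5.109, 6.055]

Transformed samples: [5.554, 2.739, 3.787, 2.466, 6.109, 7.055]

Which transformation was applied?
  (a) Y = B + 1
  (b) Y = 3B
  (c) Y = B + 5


Checking option (a) Y = B + 1:
  B = 4.554 -> Y = 5.554 ✓
  B = 1.739 -> Y = 2.739 ✓
  B = 2.787 -> Y = 3.787 ✓
All samples match this transformation.

(a) B + 1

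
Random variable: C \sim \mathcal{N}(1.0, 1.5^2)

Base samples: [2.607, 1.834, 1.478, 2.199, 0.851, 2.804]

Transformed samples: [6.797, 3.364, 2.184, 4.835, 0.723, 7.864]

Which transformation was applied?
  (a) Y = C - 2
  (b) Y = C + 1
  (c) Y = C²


Checking option (c) Y = C²:
  C = 2.607 -> Y = 6.797 ✓
  C = 1.834 -> Y = 3.364 ✓
  C = 1.478 -> Y = 2.184 ✓
All samples match this transformation.

(c) C²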